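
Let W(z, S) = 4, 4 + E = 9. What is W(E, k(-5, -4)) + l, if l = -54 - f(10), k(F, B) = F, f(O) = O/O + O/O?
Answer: -52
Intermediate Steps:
E = 5 (E = -4 + 9 = 5)
f(O) = 2 (f(O) = 1 + 1 = 2)
l = -56 (l = -54 - 1*2 = -54 - 2 = -56)
W(E, k(-5, -4)) + l = 4 - 56 = -52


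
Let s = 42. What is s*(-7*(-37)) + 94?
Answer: 10972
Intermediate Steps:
s*(-7*(-37)) + 94 = 42*(-7*(-37)) + 94 = 42*259 + 94 = 10878 + 94 = 10972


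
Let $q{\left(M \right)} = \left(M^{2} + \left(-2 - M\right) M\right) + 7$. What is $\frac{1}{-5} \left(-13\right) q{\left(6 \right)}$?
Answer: $-13$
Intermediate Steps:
$q{\left(M \right)} = 7 + M^{2} + M \left(-2 - M\right)$ ($q{\left(M \right)} = \left(M^{2} + M \left(-2 - M\right)\right) + 7 = 7 + M^{2} + M \left(-2 - M\right)$)
$\frac{1}{-5} \left(-13\right) q{\left(6 \right)} = \frac{1}{-5} \left(-13\right) \left(7 - 12\right) = \left(- \frac{1}{5}\right) \left(-13\right) \left(7 - 12\right) = \frac{13}{5} \left(-5\right) = -13$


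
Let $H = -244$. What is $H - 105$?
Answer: $-349$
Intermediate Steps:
$H - 105 = -244 - 105 = -349$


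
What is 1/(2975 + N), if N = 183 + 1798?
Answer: 1/4956 ≈ 0.00020178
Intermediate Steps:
N = 1981
1/(2975 + N) = 1/(2975 + 1981) = 1/4956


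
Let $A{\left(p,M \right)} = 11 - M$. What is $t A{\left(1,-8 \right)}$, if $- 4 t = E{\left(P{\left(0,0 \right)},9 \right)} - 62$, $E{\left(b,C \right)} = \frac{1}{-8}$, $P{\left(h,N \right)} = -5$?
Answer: $\frac{9443}{32} \approx 295.09$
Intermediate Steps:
$E{\left(b,C \right)} = - \frac{1}{8}$
$t = \frac{497}{32}$ ($t = - \frac{- \frac{1}{8} - 62}{4} = \left(- \frac{1}{4}\right) \left(- \frac{497}{8}\right) = \frac{497}{32} \approx 15.531$)
$t A{\left(1,-8 \right)} = \frac{497 \left(11 - -8\right)}{32} = \frac{497 \left(11 + 8\right)}{32} = \frac{497}{32} \cdot 19 = \frac{9443}{32}$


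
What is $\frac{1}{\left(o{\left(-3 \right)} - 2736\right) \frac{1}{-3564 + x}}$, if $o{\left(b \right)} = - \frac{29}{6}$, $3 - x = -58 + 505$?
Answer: $\frac{24048}{16445} \approx 1.4623$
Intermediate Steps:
$x = -444$ ($x = 3 - \left(-58 + 505\right) = 3 - 447 = -444$)
$o{\left(b \right)} = - \frac{29}{6}$ ($o{\left(b \right)} = \left(-29\right) \frac{1}{6} = - \frac{29}{6}$)
$\frac{1}{\left(o{\left(-3 \right)} - 2736\right) \frac{1}{-3564 + x}} = \frac{1}{\left(- \frac{29}{6} - 2736\right) \frac{1}{-3564 - 444}} = \frac{1}{\left(- \frac{16445}{6}\right) \frac{1}{-4008}} = \frac{1}{\left(- \frac{16445}{6}\right) \left(- \frac{1}{4008}\right)} = \frac{1}{\frac{16445}{24048}} = \frac{24048}{16445}$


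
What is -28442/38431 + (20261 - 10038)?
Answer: 392851671/38431 ≈ 10222.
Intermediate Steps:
-28442/38431 + (20261 - 10038) = -28442*1/38431 + 10223 = -28442/38431 + 10223 = 392851671/38431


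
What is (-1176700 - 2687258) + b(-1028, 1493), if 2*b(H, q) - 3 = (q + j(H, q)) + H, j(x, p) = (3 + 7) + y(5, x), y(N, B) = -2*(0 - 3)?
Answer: -3863716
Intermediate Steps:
y(N, B) = 6 (y(N, B) = -2*(-3) = 6)
j(x, p) = 16 (j(x, p) = (3 + 7) + 6 = 10 + 6 = 16)
b(H, q) = 19/2 + H/2 + q/2 (b(H, q) = 3/2 + ((q + 16) + H)/2 = 3/2 + ((16 + q) + H)/2 = 3/2 + (16 + H + q)/2 = 3/2 + (8 + H/2 + q/2) = 19/2 + H/2 + q/2)
(-1176700 - 2687258) + b(-1028, 1493) = (-1176700 - 2687258) + (19/2 + (½)*(-1028) + (½)*1493) = -3863958 + (19/2 - 514 + 1493/2) = -3863958 + 242 = -3863716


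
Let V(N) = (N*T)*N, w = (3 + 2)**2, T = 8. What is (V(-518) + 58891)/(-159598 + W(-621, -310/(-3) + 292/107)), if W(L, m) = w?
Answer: -735161/53191 ≈ -13.821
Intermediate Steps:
w = 25 (w = 5**2 = 25)
W(L, m) = 25
V(N) = 8*N**2 (V(N) = (N*8)*N = (8*N)*N = 8*N**2)
(V(-518) + 58891)/(-159598 + W(-621, -310/(-3) + 292/107)) = (8*(-518)**2 + 58891)/(-159598 + 25) = (8*268324 + 58891)/(-159573) = (2146592 + 58891)*(-1/159573) = 2205483*(-1/159573) = -735161/53191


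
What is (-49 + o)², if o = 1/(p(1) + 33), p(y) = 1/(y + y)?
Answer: 10764961/4489 ≈ 2398.1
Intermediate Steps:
p(y) = 1/(2*y)
o = 2/67 (o = 1/((½)/1 + 33) = 1/((½)*1 + 33) = 1/(½ + 33) = 1/(67/2) = 2/67 ≈ 0.029851)
(-49 + o)² = (-49 + 2/67)² = (-3281/67)² = 10764961/4489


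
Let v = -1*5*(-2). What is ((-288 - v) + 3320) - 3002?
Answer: 20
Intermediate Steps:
v = 10 (v = -5*(-2) = 10)
((-288 - v) + 3320) - 3002 = ((-288 - 1*10) + 3320) - 3002 = ((-288 - 10) + 3320) - 3002 = (-298 + 3320) - 3002 = 3022 - 3002 = 20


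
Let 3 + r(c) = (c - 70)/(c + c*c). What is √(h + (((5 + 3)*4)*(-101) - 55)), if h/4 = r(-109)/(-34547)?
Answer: 26*I*√5584851846441933/33890607 ≈ 57.332*I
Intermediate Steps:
r(c) = -3 + (-70 + c)/(c + c²) (r(c) = -3 + (c - 70)/(c + c*c) = -3 + (-70 + c)/(c + c²))
h = 35495/101671821 (h = 4*(((-70 - 3*(-109)² - 2*(-109))/((-109)*(1 - 109)))/(-34547)) = 4*(-1/109*(-70 - 3*11881 + 218)/(-108)*(-1/34547)) = 4*(-1/109*(-1/108)*(-70 - 35643 + 218)*(-1/34547)) = 4*(-1/109*(-1/108)*(-35495)*(-1/34547)) = 4*(-35495/11772*(-1/34547)) = 4*(35495/406687284) = 35495/101671821 ≈ 0.00034911)
√(h + (((5 + 3)*4)*(-101) - 55)) = √(35495/101671821 + (((5 + 3)*4)*(-101) - 55)) = √(35495/101671821 + ((8*4)*(-101) - 55)) = √(35495/101671821 + (32*(-101) - 55)) = √(35495/101671821 + (-3232 - 55)) = √(35495/101671821 - 3287) = √(-334195240132/101671821) = 26*I*√5584851846441933/33890607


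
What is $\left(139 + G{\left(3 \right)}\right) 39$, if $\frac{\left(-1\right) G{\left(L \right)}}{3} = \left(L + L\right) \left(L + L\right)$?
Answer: $1209$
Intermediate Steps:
$G{\left(L \right)} = - 12 L^{2}$ ($G{\left(L \right)} = - 3 \left(L + L\right) \left(L + L\right) = - 3 \cdot 2 L 2 L = - 3 \cdot 4 L^{2} = - 12 L^{2}$)
$\left(139 + G{\left(3 \right)}\right) 39 = \left(139 - 12 \cdot 3^{2}\right) 39 = \left(139 - 108\right) 39 = 31 \cdot 39 = 1209$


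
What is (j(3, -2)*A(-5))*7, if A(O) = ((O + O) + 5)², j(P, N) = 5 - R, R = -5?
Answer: 1750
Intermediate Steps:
j(P, N) = 10 (j(P, N) = 5 - 1*(-5) = 5 + 5 = 10)
A(O) = (5 + 2*O)² (A(O) = (2*O + 5)² = (5 + 2*O)²)
(j(3, -2)*A(-5))*7 = (10*(5 + 2*(-5))²)*7 = (10*(5 - 10)²)*7 = (10*(-5)²)*7 = (10*25)*7 = 250*7 = 1750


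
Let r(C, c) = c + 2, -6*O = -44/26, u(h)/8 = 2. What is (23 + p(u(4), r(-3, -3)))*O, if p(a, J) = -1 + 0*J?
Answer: 242/39 ≈ 6.2051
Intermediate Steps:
u(h) = 16 (u(h) = 8*2 = 16)
O = 11/39 (O = -(-22)/(3*26) = -⅙*(-22/13) = 11/39 ≈ 0.28205)
r(C, c) = 2 + c
p(a, J) = -1 (p(a, J) = -1 + 0 = -1)
(23 + p(u(4), r(-3, -3)))*O = (23 - 1)*(11/39) = 22*(11/39) = 242/39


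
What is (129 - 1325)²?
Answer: 1430416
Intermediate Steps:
(129 - 1325)² = (-1196)² = 1430416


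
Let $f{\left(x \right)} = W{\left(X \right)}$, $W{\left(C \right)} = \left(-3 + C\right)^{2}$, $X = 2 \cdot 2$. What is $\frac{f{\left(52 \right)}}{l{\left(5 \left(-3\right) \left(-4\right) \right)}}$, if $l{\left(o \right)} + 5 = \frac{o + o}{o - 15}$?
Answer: $- \frac{3}{7} \approx -0.42857$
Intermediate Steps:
$X = 4$
$f{\left(x \right)} = 1$ ($f{\left(x \right)} = \left(-3 + 4\right)^{2} = 1^{2} = 1$)
$l{\left(o \right)} = -5 + \frac{2 o}{-15 + o}$ ($l{\left(o \right)} = -5 + \frac{o + o}{o - 15} = -5 + \frac{2 o}{-15 + o}$)
$\frac{f{\left(52 \right)}}{l{\left(5 \left(-3\right) \left(-4\right) \right)}} = 1 \frac{1}{3 \frac{1}{-15 + 5 \left(-3\right) \left(-4\right)} \left(25 - 5 \left(-3\right) \left(-4\right)\right)} = 1 \frac{1}{3 \frac{1}{-15 - -60} \left(25 - \left(-15\right) \left(-4\right)\right)} = 1 \frac{1}{3 \frac{1}{-15 + 60} \left(25 - 60\right)} = 1 \frac{1}{3 \cdot \frac{1}{45} \left(25 - 60\right)} = 1 \frac{1}{3 \cdot \frac{1}{45} \left(-35\right)} = 1 \frac{1}{- \frac{7}{3}} = 1 \left(- \frac{3}{7}\right) = - \frac{3}{7}$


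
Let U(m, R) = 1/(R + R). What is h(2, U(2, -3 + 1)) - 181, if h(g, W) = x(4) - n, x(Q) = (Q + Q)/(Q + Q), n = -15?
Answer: -165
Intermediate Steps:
x(Q) = 1 (x(Q) = (2*Q)/((2*Q)) = (2*Q)*(1/(2*Q)) = 1)
U(m, R) = 1/(2*R)
h(g, W) = 16 (h(g, W) = 1 - 1*(-15) = 1 + 15 = 16)
h(2, U(2, -3 + 1)) - 181 = 16 - 181 = -165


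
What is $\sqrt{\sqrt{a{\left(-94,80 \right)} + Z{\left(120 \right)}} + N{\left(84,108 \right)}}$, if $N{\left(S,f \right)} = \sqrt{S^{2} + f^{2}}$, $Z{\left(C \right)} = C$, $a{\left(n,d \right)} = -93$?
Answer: $\sqrt{3 \sqrt{3} + 12 \sqrt{130}} \approx 11.917$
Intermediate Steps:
$\sqrt{\sqrt{a{\left(-94,80 \right)} + Z{\left(120 \right)}} + N{\left(84,108 \right)}} = \sqrt{\sqrt{-93 + 120} + \sqrt{84^{2} + 108^{2}}} = \sqrt{\sqrt{27} + \sqrt{7056 + 11664}} = \sqrt{3 \sqrt{3} + \sqrt{18720}} = \sqrt{3 \sqrt{3} + 12 \sqrt{130}}$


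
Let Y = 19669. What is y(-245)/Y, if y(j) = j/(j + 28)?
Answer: 35/609739 ≈ 5.7402e-5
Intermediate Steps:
y(j) = j/(28 + j)
y(-245)/Y = -245/(28 - 245)/19669 = -245/(-217)*(1/19669) = -245*(-1/217)*(1/19669) = (35/31)*(1/19669) = 35/609739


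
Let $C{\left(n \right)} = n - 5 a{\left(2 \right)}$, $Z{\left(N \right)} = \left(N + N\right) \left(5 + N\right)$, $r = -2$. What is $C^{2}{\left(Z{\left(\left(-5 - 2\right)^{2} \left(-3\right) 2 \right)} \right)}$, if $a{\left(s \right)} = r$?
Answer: $28880283364$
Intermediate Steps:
$a{\left(s \right)} = -2$
$Z{\left(N \right)} = 2 N \left(5 + N\right)$
$C{\left(n \right)} = 10 + n$ ($C{\left(n \right)} = n - -10 = n + 10 = 10 + n$)
$C^{2}{\left(Z{\left(\left(-5 - 2\right)^{2} \left(-3\right) 2 \right)} \right)} = \left(10 + 2 \left(-5 - 2\right)^{2} \left(-3\right) 2 \left(5 + \left(-5 - 2\right)^{2} \left(-3\right) 2\right)\right)^{2} = \left(10 + 2 \left(-7\right)^{2} \left(-3\right) 2 \left(5 + \left(-7\right)^{2} \left(-3\right) 2\right)\right)^{2} = \left(10 + 2 \cdot 49 \left(-3\right) 2 \left(5 + 49 \left(-3\right) 2\right)\right)^{2} = \left(10 + 2 \left(\left(-147\right) 2\right) \left(5 - 294\right)\right)^{2} = \left(10 + 2 \left(-294\right) \left(5 - 294\right)\right)^{2} = \left(10 + 2 \left(-294\right) \left(-289\right)\right)^{2} = \left(10 + 169932\right)^{2} = 169942^{2} = 28880283364$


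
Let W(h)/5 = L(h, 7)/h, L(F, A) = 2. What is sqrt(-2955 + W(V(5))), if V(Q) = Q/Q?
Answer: I*sqrt(2945) ≈ 54.268*I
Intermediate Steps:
V(Q) = 1
W(h) = 10/h (W(h) = 5*(2/h) = 10/h)
sqrt(-2955 + W(V(5))) = sqrt(-2955 + 10/1) = sqrt(-2955 + 10*1) = sqrt(-2955 + 10) = sqrt(-2945) = I*sqrt(2945)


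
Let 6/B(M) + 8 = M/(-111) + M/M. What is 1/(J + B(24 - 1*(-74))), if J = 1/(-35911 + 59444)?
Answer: -20591375/15672103 ≈ -1.3139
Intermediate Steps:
J = 1/23533 ≈ 4.2494e-5
B(M) = 6/(-7 - M/111) (B(M) = 6/(-8 + (M/(-111) + M/M)) = 6/(-8 + (M*(-1/111) + 1)) = 6/(-8 + (-M/111 + 1)) = 6/(-8 + (1 - M/111)) = 6/(-7 - M/111))
1/(J + B(24 - 1*(-74))) = 1/(1/23533 - 666/(777 + (24 - 1*(-74)))) = 1/(1/23533 - 666/(777 + (24 + 74))) = 1/(1/23533 - 666/(777 + 98)) = 1/(1/23533 - 666/875) = 1/(-15672103/20591375) = -20591375/15672103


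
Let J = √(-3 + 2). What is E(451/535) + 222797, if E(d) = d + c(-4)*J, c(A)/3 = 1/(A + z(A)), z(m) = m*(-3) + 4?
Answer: 119196846/535 + I/4 ≈ 2.228e+5 + 0.25*I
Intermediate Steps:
J = I (J = √(-1) = I ≈ 1.0*I)
z(m) = 4 - 3*m (z(m) = -3*m + 4 = 4 - 3*m)
c(A) = 3/(4 - 2*A) (c(A) = 3/(A + (4 - 3*A)) = 3/(4 - 2*A))
E(d) = d + I/4 (E(d) = d + (-3/(-4 + 2*(-4)))*I = d + (-3/(-4 - 8))*I = d + (-3/(-12))*I = d + (-3*(-1/12))*I = d + I/4)
E(451/535) + 222797 = (451/535 + I/4) + 222797 = 119196846/535 + I/4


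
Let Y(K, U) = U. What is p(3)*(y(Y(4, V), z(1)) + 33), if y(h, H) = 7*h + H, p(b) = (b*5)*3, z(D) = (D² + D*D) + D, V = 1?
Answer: 1935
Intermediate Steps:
z(D) = D + 2*D² (z(D) = (D² + D²) + D = 2*D² + D = D + 2*D²)
p(b) = 15*b (p(b) = (5*b)*3 = 15*b)
y(h, H) = H + 7*h
p(3)*(y(Y(4, V), z(1)) + 33) = (15*3)*((1*(1 + 2*1) + 7*1) + 33) = 45*((1*(1 + 2) + 7) + 33) = 45*((1*3 + 7) + 33) = 45*((3 + 7) + 33) = 45*(10 + 33) = 45*43 = 1935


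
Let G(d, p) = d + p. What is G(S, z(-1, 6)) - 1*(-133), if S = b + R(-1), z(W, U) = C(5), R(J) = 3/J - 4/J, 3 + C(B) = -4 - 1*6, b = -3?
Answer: 118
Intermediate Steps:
C(B) = -13 (C(B) = -3 + (-4 - 1*6) = -3 + (-4 - 6) = -3 - 10 = -13)
R(J) = -1/J
z(W, U) = -13
S = -2 (S = -3 - 1/(-1) = -3 - 1*(-1) = -3 + 1 = -2)
G(S, z(-1, 6)) - 1*(-133) = (-2 - 13) - 1*(-133) = -15 + 133 = 118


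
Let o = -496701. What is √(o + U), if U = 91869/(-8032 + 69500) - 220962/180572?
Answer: 3*I*√17918012922888988631/18018506 ≈ 704.77*I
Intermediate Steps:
U = 107388459/396407132 (U = 91869/61468 - 220962*1/180572 = 91869*(1/61468) - 15783/12898 = 91869/61468 - 15783/12898 = 107388459/396407132 ≈ 0.27090)
√(o + U) = √(-496701 + 107388459/396407132) = √(-196895711483073/396407132) = 3*I*√17918012922888988631/18018506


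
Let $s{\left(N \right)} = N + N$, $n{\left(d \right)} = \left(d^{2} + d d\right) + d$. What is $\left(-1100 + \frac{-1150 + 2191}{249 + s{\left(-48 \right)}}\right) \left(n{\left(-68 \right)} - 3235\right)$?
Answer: $- \frac{331451585}{51} \approx -6.499 \cdot 10^{6}$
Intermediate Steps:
$n{\left(d \right)} = d + 2 d^{2}$ ($n{\left(d \right)} = \left(d^{2} + d^{2}\right) + d = 2 d^{2} + d = d + 2 d^{2}$)
$s{\left(N \right)} = 2 N$
$\left(-1100 + \frac{-1150 + 2191}{249 + s{\left(-48 \right)}}\right) \left(n{\left(-68 \right)} - 3235\right) = \left(-1100 + \frac{-1150 + 2191}{249 + 2 \left(-48\right)}\right) \left(- 68 \left(1 + 2 \left(-68\right)\right) - 3235\right) = \left(-1100 + \frac{1041}{249 - 96}\right) \left(- 68 \left(1 - 136\right) - 3235\right) = \left(-1100 + \frac{1041}{153}\right) \left(\left(-68\right) \left(-135\right) - 3235\right) = \left(-1100 + 1041 \cdot \frac{1}{153}\right) \left(9180 - 3235\right) = \left(-1100 + \frac{347}{51}\right) 5945 = \left(- \frac{55753}{51}\right) 5945 = - \frac{331451585}{51}$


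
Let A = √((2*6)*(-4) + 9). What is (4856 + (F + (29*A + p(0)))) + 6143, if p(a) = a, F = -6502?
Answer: 4497 + 29*I*√39 ≈ 4497.0 + 181.1*I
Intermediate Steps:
A = I*√39 (A = √(12*(-4) + 9) = √(-48 + 9) = √(-39) = I*√39 ≈ 6.245*I)
(4856 + (F + (29*A + p(0)))) + 6143 = (4856 + (-6502 + (29*(I*√39) + 0))) + 6143 = (4856 + (-6502 + (29*I*√39 + 0))) + 6143 = (4856 + (-6502 + 29*I*√39)) + 6143 = (-1646 + 29*I*√39) + 6143 = 4497 + 29*I*√39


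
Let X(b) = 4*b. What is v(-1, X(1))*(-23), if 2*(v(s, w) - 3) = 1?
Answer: -161/2 ≈ -80.500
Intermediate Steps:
v(s, w) = 7/2 (v(s, w) = 3 + (½)*1 = 3 + ½ = 7/2)
v(-1, X(1))*(-23) = (7/2)*(-23) = -161/2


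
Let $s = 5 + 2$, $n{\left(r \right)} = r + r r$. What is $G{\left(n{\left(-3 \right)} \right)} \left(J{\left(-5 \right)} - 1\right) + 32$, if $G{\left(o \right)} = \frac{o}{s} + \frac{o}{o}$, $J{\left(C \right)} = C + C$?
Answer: $\frac{81}{7} \approx 11.571$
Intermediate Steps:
$J{\left(C \right)} = 2 C$
$n{\left(r \right)} = r + r^{2}$
$s = 7$
$G{\left(o \right)} = 1 + \frac{o}{7}$ ($G{\left(o \right)} = \frac{o}{7} + \frac{o}{o} = o \frac{1}{7} + 1 = \frac{o}{7} + 1 = 1 + \frac{o}{7}$)
$G{\left(n{\left(-3 \right)} \right)} \left(J{\left(-5 \right)} - 1\right) + 32 = \left(1 + \frac{\left(-3\right) \left(1 - 3\right)}{7}\right) \left(2 \left(-5\right) - 1\right) + 32 = \left(1 + \frac{\left(-3\right) \left(-2\right)}{7}\right) \left(-10 - 1\right) + 32 = \left(1 + \frac{1}{7} \cdot 6\right) \left(-11\right) + 32 = \left(1 + \frac{6}{7}\right) \left(-11\right) + 32 = \frac{13}{7} \left(-11\right) + 32 = - \frac{143}{7} + 32 = \frac{81}{7}$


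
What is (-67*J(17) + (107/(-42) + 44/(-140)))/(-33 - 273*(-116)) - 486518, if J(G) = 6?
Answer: -3232109440321/6643350 ≈ -4.8652e+5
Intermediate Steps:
(-67*J(17) + (107/(-42) + 44/(-140)))/(-33 - 273*(-116)) - 486518 = (-67*6 + (107/(-42) + 44/(-140)))/(-33 - 273*(-116)) - 486518 = (-402 + (107*(-1/42) + 44*(-1/140)))/(-33 + 31668) - 486518 = (-402 + (-107/42 - 11/35))/31635 - 486518 = (-402 - 601/210)*(1/31635) - 486518 = -85021/210*1/31635 - 486518 = -85021/6643350 - 486518 = -3232109440321/6643350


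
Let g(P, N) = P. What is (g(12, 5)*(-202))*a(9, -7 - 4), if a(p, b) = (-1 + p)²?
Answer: -155136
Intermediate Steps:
(g(12, 5)*(-202))*a(9, -7 - 4) = (12*(-202))*(-1 + 9)² = -2424*8² = -2424*64 = -155136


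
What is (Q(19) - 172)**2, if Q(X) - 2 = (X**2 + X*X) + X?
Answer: 326041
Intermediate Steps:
Q(X) = 2 + X + 2*X**2 (Q(X) = 2 + ((X**2 + X*X) + X) = 2 + ((X**2 + X**2) + X) = 2 + (2*X**2 + X) = 2 + (X + 2*X**2) = 2 + X + 2*X**2)
(Q(19) - 172)**2 = ((2 + 19 + 2*19**2) - 172)**2 = ((2 + 19 + 2*361) - 172)**2 = ((2 + 19 + 722) - 172)**2 = (743 - 172)**2 = 571**2 = 326041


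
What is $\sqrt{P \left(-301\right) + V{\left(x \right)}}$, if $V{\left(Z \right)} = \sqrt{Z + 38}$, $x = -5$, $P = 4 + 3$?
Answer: $\sqrt{-2107 + \sqrt{33}} \approx 45.839 i$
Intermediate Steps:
$P = 7$
$V{\left(Z \right)} = \sqrt{38 + Z}$
$\sqrt{P \left(-301\right) + V{\left(x \right)}} = \sqrt{7 \left(-301\right) + \sqrt{38 - 5}} = \sqrt{-2107 + \sqrt{33}}$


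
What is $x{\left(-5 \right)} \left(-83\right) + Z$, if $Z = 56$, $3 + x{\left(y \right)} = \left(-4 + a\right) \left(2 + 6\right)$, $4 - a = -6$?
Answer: $-3679$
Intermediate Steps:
$a = 10$ ($a = 4 - -6 = 4 + 6 = 10$)
$x{\left(y \right)} = 45$ ($x{\left(y \right)} = -3 + \left(-4 + 10\right) \left(2 + 6\right) = -3 + 6 \cdot 8 = -3 + 48 = 45$)
$x{\left(-5 \right)} \left(-83\right) + Z = 45 \left(-83\right) + 56 = -3735 + 56 = -3679$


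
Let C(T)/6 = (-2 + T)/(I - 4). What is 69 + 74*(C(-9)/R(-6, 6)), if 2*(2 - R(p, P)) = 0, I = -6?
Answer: 1566/5 ≈ 313.20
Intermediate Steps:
R(p, P) = 2 (R(p, P) = 2 - ½*0 = 2 + 0 = 2)
C(T) = 6/5 - 3*T/5 (C(T) = 6*((-2 + T)/(-6 - 4)) = 6*((-2 + T)/(-10)) = 6*((-2 + T)*(-⅒)) = 6*(⅕ - T/10) = 6/5 - 3*T/5)
69 + 74*(C(-9)/R(-6, 6)) = 69 + 74*((6/5 - ⅗*(-9))/2) = 69 + 74*((6/5 + 27/5)*(½)) = 69 + 74*((33/5)*(½)) = 69 + 74*(33/10) = 69 + 1221/5 = 1566/5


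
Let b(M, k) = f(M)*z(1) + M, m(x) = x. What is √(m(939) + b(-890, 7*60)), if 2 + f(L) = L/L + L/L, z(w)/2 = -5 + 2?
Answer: 7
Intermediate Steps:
z(w) = -6 (z(w) = 2*(-5 + 2) = 2*(-3) = -6)
f(L) = 0 (f(L) = -2 + (L/L + L/L) = -2 + (1 + 1) = -2 + 2 = 0)
b(M, k) = M (b(M, k) = 0*(-6) + M = 0 + M = M)
√(m(939) + b(-890, 7*60)) = √(939 - 890) = √49 = 7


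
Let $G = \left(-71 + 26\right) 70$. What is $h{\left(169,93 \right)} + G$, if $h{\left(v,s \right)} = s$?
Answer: $-3057$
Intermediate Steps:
$G = -3150$ ($G = \left(-45\right) 70 = -3150$)
$h{\left(169,93 \right)} + G = 93 - 3150 = -3057$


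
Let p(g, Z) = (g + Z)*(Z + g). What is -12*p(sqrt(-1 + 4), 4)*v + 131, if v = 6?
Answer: -1237 - 576*sqrt(3) ≈ -2234.7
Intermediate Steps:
p(g, Z) = (Z + g)**2 (p(g, Z) = (Z + g)*(Z + g) = (Z + g)**2)
-12*p(sqrt(-1 + 4), 4)*v + 131 = -12*(4 + sqrt(-1 + 4))**2*6 + 131 = -12*(4 + sqrt(3))**2*6 + 131 = -72*(4 + sqrt(3))**2 + 131 = 131 - 72*(4 + sqrt(3))**2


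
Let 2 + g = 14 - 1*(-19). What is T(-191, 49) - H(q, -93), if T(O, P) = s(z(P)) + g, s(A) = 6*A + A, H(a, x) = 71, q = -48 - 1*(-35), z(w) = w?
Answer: 303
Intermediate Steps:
q = -13 (q = -48 + 35 = -13)
s(A) = 7*A
g = 31 (g = -2 + (14 - 1*(-19)) = -2 + (14 + 19) = -2 + 33 = 31)
T(O, P) = 31 + 7*P (T(O, P) = 7*P + 31 = 31 + 7*P)
T(-191, 49) - H(q, -93) = (31 + 7*49) - 1*71 = (31 + 343) - 71 = 374 - 71 = 303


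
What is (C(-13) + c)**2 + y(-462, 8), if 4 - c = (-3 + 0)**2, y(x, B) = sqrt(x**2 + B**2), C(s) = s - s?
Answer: 25 + 2*sqrt(53377) ≈ 487.07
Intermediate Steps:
C(s) = 0
y(x, B) = sqrt(B**2 + x**2)
c = -5 (c = 4 - (-3 + 0)**2 = 4 - 1*(-3)**2 = 4 - 1*9 = 4 - 9 = -5)
(C(-13) + c)**2 + y(-462, 8) = (0 - 5)**2 + sqrt(8**2 + (-462)**2) = (-5)**2 + sqrt(64 + 213444) = 25 + sqrt(213508) = 25 + 2*sqrt(53377)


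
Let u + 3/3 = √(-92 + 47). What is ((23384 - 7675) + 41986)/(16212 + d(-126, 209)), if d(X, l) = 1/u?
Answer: 43026103945/12090099001 + 173085*I*√5/12090099001 ≈ 3.5588 + 3.2012e-5*I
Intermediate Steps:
u = -1 + 3*I*√5 (u = -1 + √(-92 + 47) = -1 + √(-45) = -1 + 3*I*√5 ≈ -1.0 + 6.7082*I)
d(X, l) = 1/(-1 + 3*I*√5)
((23384 - 7675) + 41986)/(16212 + d(-126, 209)) = ((23384 - 7675) + 41986)/(16212 - I/(I + 3*√5)) = (15709 + 41986)/(16212 - I/(I + 3*√5)) = 57695/(16212 - I/(I + 3*√5))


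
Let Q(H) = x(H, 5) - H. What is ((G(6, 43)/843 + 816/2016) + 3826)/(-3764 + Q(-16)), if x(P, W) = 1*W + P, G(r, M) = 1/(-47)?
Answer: -707494583/695031582 ≈ -1.0179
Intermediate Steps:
G(r, M) = -1/47
x(P, W) = P + W (x(P, W) = W + P = P + W)
Q(H) = 5 (Q(H) = (H + 5) - H = (5 + H) - H = 5)
((G(6, 43)/843 + 816/2016) + 3826)/(-3764 + Q(-16)) = ((-1/47/843 + 816/2016) + 3826)/(-3764 + 5) = ((-1/47*1/843 + 816*(1/2016)) + 3826)/(-3759) = ((-1/39621 + 17/42) + 3826)*(-1/3759) = (74835/184898 + 3826)*(-1/3759) = (707494583/184898)*(-1/3759) = -707494583/695031582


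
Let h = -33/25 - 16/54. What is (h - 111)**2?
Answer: 5778432256/455625 ≈ 12682.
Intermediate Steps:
h = -1091/675 (h = -33*1/25 - 16*1/54 = -33/25 - 8/27 = -1091/675 ≈ -1.6163)
(h - 111)**2 = (-1091/675 - 111)**2 = (-76016/675)**2 = 5778432256/455625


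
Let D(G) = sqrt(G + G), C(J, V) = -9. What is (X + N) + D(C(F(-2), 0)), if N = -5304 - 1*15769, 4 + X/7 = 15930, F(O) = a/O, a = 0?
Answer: 90409 + 3*I*sqrt(2) ≈ 90409.0 + 4.2426*I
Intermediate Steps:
F(O) = 0 (F(O) = 0/O = 0)
X = 111482 (X = -28 + 7*15930 = -28 + 111510 = 111482)
N = -21073 (N = -5304 - 15769 = -21073)
D(G) = sqrt(2)*sqrt(G) (D(G) = sqrt(2*G) = sqrt(2)*sqrt(G))
(X + N) + D(C(F(-2), 0)) = (111482 - 21073) + sqrt(2)*sqrt(-9) = 90409 + sqrt(2)*(3*I) = 90409 + 3*I*sqrt(2)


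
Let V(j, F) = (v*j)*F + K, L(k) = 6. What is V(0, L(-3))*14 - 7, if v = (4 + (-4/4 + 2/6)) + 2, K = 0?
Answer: -7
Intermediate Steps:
v = 16/3 (v = (4 + (-4*¼ + 2*(⅙))) + 2 = (4 + (-1 + ⅓)) + 2 = (4 - ⅔) + 2 = 10/3 + 2 = 16/3 ≈ 5.3333)
V(j, F) = 16*F*j/3 (V(j, F) = (16*j/3)*F + 0 = 16*F*j/3 + 0 = 16*F*j/3)
V(0, L(-3))*14 - 7 = ((16/3)*6*0)*14 - 7 = 0*14 - 7 = 0 - 7 = -7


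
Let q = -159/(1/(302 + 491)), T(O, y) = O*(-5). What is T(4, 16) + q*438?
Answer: -55226126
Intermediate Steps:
T(O, y) = -5*O
q = -126087 (q = -159/(1/793) = -159/1/793 = -159*793 = -126087)
T(4, 16) + q*438 = -5*4 - 126087*438 = -20 - 55226106 = -55226126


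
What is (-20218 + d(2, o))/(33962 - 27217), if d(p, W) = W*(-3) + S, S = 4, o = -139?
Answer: -19797/6745 ≈ -2.9351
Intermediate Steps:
d(p, W) = 4 - 3*W (d(p, W) = W*(-3) + 4 = -3*W + 4 = 4 - 3*W)
(-20218 + d(2, o))/(33962 - 27217) = (-20218 + (4 - 3*(-139)))/(33962 - 27217) = (-20218 + (4 + 417))/6745 = (-20218 + 421)*(1/6745) = -19797*1/6745 = -19797/6745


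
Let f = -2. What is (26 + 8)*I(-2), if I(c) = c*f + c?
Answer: 68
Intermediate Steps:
I(c) = -c (I(c) = c*(-2) + c = -2*c + c = -c)
(26 + 8)*I(-2) = (26 + 8)*(-1*(-2)) = 34*2 = 68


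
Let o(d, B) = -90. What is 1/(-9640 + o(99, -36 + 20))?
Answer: -1/9730 ≈ -0.00010277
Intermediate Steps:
1/(-9640 + o(99, -36 + 20)) = 1/(-9640 - 90) = 1/(-9730) = -1/9730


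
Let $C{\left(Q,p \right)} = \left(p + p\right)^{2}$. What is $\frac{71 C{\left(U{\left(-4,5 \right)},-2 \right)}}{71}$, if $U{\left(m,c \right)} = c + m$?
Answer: $16$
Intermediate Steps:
$C{\left(Q,p \right)} = 4 p^{2}$ ($C{\left(Q,p \right)} = \left(2 p\right)^{2} = 4 p^{2}$)
$\frac{71 C{\left(U{\left(-4,5 \right)},-2 \right)}}{71} = \frac{71 \cdot 4 \left(-2\right)^{2}}{71} = 71 \cdot 4 \cdot 4 \cdot \frac{1}{71} = 71 \cdot 16 \cdot \frac{1}{71} = 1136 \cdot \frac{1}{71} = 16$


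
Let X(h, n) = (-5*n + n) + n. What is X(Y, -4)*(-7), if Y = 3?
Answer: -84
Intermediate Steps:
X(h, n) = -3*n (X(h, n) = -4*n + n = -3*n)
X(Y, -4)*(-7) = -3*(-4)*(-7) = 12*(-7) = -84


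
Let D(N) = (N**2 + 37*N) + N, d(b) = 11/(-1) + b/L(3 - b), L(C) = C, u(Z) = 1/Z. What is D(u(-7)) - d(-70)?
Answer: 23432/3577 ≈ 6.5507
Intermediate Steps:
d(b) = -11 + b/(3 - b) (d(b) = 11/(-1) + b/(3 - b) = 11*(-1) + b/(3 - b) = -11 + b/(3 - b))
D(N) = N**2 + 38*N
D(u(-7)) - d(-70) = (38 + 1/(-7))/(-7) - 3*(11 - 4*(-70))/(-3 - 70) = -(38 - 1/7)/7 - 3*(11 + 280)/(-73) = -1/7*265/7 - 3*(-1)*291/73 = -265/49 - 1*(-873/73) = -265/49 + 873/73 = 23432/3577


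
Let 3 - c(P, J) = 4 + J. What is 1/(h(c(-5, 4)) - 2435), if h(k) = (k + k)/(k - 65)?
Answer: -7/17044 ≈ -0.00041070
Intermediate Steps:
c(P, J) = -1 - J (c(P, J) = 3 - (4 + J) = 3 + (-4 - J) = -1 - J)
h(k) = 2*k/(-65 + k) (h(k) = (2*k)/(-65 + k) = 2*k/(-65 + k))
1/(h(c(-5, 4)) - 2435) = 1/(2*(-1 - 1*4)/(-65 + (-1 - 1*4)) - 2435) = 1/(2*(-1 - 4)/(-65 + (-1 - 4)) - 2435) = 1/(2*(-5)/(-65 - 5) - 2435) = 1/(2*(-5)/(-70) - 2435) = 1/(2*(-5)*(-1/70) - 2435) = 1/(1/7 - 2435) = 1/(-17044/7) = -7/17044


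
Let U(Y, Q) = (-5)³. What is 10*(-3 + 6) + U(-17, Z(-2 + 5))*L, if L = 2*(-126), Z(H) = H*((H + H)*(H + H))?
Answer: 31530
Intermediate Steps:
Z(H) = 4*H³ (Z(H) = H*((2*H)*(2*H)) = H*(4*H²) = 4*H³)
U(Y, Q) = -125
L = -252
10*(-3 + 6) + U(-17, Z(-2 + 5))*L = 10*(-3 + 6) - 125*(-252) = 10*3 + 31500 = 30 + 31500 = 31530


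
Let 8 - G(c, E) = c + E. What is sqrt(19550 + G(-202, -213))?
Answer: sqrt(19973) ≈ 141.33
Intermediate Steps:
G(c, E) = 8 - E - c (G(c, E) = 8 - (c + E) = 8 - (E + c) = 8 + (-E - c) = 8 - E - c)
sqrt(19550 + G(-202, -213)) = sqrt(19550 + (8 - 1*(-213) - 1*(-202))) = sqrt(19550 + (8 + 213 + 202)) = sqrt(19550 + 423) = sqrt(19973)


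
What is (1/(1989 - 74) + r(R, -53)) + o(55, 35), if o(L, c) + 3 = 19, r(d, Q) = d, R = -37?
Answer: -40214/1915 ≈ -20.999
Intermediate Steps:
o(L, c) = 16 (o(L, c) = -3 + 19 = 16)
(1/(1989 - 74) + r(R, -53)) + o(55, 35) = (1/(1989 - 74) - 37) + 16 = (1/1915 - 37) + 16 = -70854/1915 + 16 = -40214/1915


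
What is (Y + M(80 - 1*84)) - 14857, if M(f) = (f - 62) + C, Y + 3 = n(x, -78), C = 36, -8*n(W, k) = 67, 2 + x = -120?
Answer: -119187/8 ≈ -14898.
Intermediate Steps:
x = -122 (x = -2 - 120 = -122)
n(W, k) = -67/8 (n(W, k) = -1/8*67 = -67/8)
Y = -91/8 (Y = -3 - 67/8 = -91/8 ≈ -11.375)
M(f) = -26 + f (M(f) = (f - 62) + 36 = (-62 + f) + 36 = -26 + f)
(Y + M(80 - 1*84)) - 14857 = (-91/8 + (-26 + (80 - 1*84))) - 14857 = (-91/8 + (-26 + (80 - 84))) - 14857 = (-91/8 + (-26 - 4)) - 14857 = (-91/8 - 30) - 14857 = -331/8 - 14857 = -119187/8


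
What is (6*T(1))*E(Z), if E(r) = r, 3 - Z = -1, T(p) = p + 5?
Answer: 144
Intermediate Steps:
T(p) = 5 + p
Z = 4 (Z = 3 - 1*(-1) = 3 + 1 = 4)
(6*T(1))*E(Z) = (6*(5 + 1))*4 = (6*6)*4 = 36*4 = 144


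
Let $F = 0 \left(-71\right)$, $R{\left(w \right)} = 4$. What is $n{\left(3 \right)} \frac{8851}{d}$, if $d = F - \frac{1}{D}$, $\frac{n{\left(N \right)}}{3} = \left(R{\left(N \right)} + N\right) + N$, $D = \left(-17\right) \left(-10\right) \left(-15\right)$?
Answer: $677101500$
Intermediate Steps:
$F = 0$
$D = -2550$ ($D = 170 \left(-15\right) = -2550$)
$n{\left(N \right)} = 12 + 6 N$ ($n{\left(N \right)} = 3 \left(\left(4 + N\right) + N\right) = 3 \left(4 + 2 N\right) = 12 + 6 N$)
$d = \frac{1}{2550}$ ($d = 0 - \frac{1}{-2550} = 0 - - \frac{1}{2550} = 0 + \frac{1}{2550} = \frac{1}{2550} \approx 0.00039216$)
$n{\left(3 \right)} \frac{8851}{d} = \left(12 + 6 \cdot 3\right) 8851 \frac{1}{\frac{1}{2550}} = \left(12 + 18\right) 8851 \cdot 2550 = 30 \cdot 22570050 = 677101500$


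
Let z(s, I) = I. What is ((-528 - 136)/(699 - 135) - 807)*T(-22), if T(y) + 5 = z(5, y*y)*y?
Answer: 404647103/47 ≈ 8.6095e+6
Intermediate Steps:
T(y) = -5 + y**3 (T(y) = -5 + (y*y)*y = -5 + y**2*y = -5 + y**3)
((-528 - 136)/(699 - 135) - 807)*T(-22) = ((-528 - 136)/(699 - 135) - 807)*(-5 + (-22)**3) = (-664/564 - 807)*(-5 - 10648) = (-664*1/564 - 807)*(-10653) = (-166/141 - 807)*(-10653) = -113953/141*(-10653) = 404647103/47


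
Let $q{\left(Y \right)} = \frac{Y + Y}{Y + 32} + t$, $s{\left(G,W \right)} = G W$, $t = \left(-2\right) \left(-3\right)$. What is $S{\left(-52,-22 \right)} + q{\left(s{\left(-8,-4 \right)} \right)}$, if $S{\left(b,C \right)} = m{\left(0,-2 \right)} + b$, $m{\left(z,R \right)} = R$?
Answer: $-47$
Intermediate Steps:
$t = 6$
$S{\left(b,C \right)} = -2 + b$
$q{\left(Y \right)} = 6 + \frac{2 Y}{32 + Y}$ ($q{\left(Y \right)} = \frac{Y + Y}{Y + 32} + 6 = \frac{2 Y}{32 + Y} + 6 = 6 + \frac{2 Y}{32 + Y}$)
$S{\left(-52,-22 \right)} + q{\left(s{\left(-8,-4 \right)} \right)} = \left(-2 - 52\right) + \frac{8 \left(24 - -32\right)}{32 - -32} = -54 + \frac{8 \left(24 + 32\right)}{32 + 32} = -54 + 8 \cdot \frac{1}{64} \cdot 56 = -54 + 7 = -47$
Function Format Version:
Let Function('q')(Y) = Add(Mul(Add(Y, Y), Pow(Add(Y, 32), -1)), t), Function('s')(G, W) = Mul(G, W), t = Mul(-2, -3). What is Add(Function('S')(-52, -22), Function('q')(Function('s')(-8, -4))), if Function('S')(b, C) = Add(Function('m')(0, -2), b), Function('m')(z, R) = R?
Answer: -47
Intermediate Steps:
t = 6
Function('S')(b, C) = Add(-2, b)
Function('q')(Y) = Add(6, Mul(2, Y, Pow(Add(32, Y), -1))) (Function('q')(Y) = Add(Mul(Add(Y, Y), Pow(Add(Y, 32), -1)), 6) = Add(Mul(Mul(2, Y), Pow(Add(32, Y), -1)), 6) = Add(Mul(2, Y, Pow(Add(32, Y), -1)), 6) = Add(6, Mul(2, Y, Pow(Add(32, Y), -1))))
Add(Function('S')(-52, -22), Function('q')(Function('s')(-8, -4))) = Add(Add(-2, -52), Mul(8, Pow(Add(32, Mul(-8, -4)), -1), Add(24, Mul(-8, -4)))) = Add(-54, Mul(8, Pow(Add(32, 32), -1), Add(24, 32))) = Add(-54, Mul(8, Pow(64, -1), 56)) = Add(-54, Mul(8, Rational(1, 64), 56)) = Add(-54, 7) = -47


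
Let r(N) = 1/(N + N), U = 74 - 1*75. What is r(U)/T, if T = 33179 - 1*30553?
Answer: -1/5252 ≈ -0.00019040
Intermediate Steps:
T = 2626 (T = 33179 - 30553 = 2626)
U = -1 (U = 74 - 75 = -1)
r(N) = 1/(2*N)
r(U)/T = ((½)/(-1))/2626 = ((½)*(-1))*(1/2626) = -½*1/2626 = -1/5252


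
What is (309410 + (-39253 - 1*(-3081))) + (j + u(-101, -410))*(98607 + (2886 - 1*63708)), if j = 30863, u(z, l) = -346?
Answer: 1153358083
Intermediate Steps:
(309410 + (-39253 - 1*(-3081))) + (j + u(-101, -410))*(98607 + (2886 - 1*63708)) = (309410 + (-39253 - 1*(-3081))) + (30863 - 346)*(98607 + (2886 - 1*63708)) = (309410 + (-39253 + 3081)) + 30517*(98607 + (2886 - 63708)) = (309410 - 36172) + 30517*(98607 - 60822) = 273238 + 30517*37785 = 273238 + 1153084845 = 1153358083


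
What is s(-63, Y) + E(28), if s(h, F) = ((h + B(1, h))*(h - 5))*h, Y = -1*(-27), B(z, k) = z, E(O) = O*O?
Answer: -264824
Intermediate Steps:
E(O) = O**2
Y = 27
s(h, F) = h*(1 + h)*(-5 + h) (s(h, F) = ((h + 1)*(h - 5))*h = ((1 + h)*(-5 + h))*h = h*(1 + h)*(-5 + h))
s(-63, Y) + E(28) = -63*(-5 + (-63)**2 - 4*(-63)) + 28**2 = -63*(-5 + 3969 + 252) + 784 = -63*4216 + 784 = -265608 + 784 = -264824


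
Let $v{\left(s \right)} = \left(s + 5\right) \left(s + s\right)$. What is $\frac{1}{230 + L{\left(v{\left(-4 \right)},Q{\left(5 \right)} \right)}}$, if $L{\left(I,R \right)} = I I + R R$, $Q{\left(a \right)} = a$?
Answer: $\frac{1}{319} \approx 0.0031348$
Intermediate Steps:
$v{\left(s \right)} = 2 s \left(5 + s\right)$ ($v{\left(s \right)} = \left(5 + s\right) 2 s = 2 s \left(5 + s\right)$)
$L{\left(I,R \right)} = I^{2} + R^{2}$
$\frac{1}{230 + L{\left(v{\left(-4 \right)},Q{\left(5 \right)} \right)}} = \frac{1}{230 + \left(\left(2 \left(-4\right) \left(5 - 4\right)\right)^{2} + 5^{2}\right)} = \frac{1}{230 + \left(\left(2 \left(-4\right) 1\right)^{2} + 25\right)} = \frac{1}{230 + \left(\left(-8\right)^{2} + 25\right)} = \frac{1}{230 + \left(64 + 25\right)} = \frac{1}{230 + 89} = \frac{1}{319}$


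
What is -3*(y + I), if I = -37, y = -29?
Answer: 198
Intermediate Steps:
-3*(y + I) = -3*(-29 - 37) = -3*(-66) = 198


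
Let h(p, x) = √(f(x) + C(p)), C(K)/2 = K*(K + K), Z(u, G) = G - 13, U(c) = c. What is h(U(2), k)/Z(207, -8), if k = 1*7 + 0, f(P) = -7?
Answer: -⅐ ≈ -0.14286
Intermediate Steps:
Z(u, G) = -13 + G
C(K) = 4*K² (C(K) = 2*(K*(K + K)) = 2*(K*(2*K)) = 2*(2*K²) = 4*K²)
k = 7 (k = 7 + 0 = 7)
h(p, x) = √(-7 + 4*p²)
h(U(2), k)/Z(207, -8) = √(-7 + 4*2²)/(-13 - 8) = √(-7 + 4*4)/(-21) = √(-7 + 16)*(-1/21) = √9*(-1/21) = 3*(-1/21) = -⅐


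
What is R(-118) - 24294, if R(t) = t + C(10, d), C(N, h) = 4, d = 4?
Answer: -24408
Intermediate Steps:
R(t) = 4 + t (R(t) = t + 4 = 4 + t)
R(-118) - 24294 = (4 - 118) - 24294 = -114 - 24294 = -24408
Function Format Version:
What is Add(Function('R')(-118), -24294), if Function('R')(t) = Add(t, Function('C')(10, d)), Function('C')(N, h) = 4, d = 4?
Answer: -24408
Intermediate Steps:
Function('R')(t) = Add(4, t) (Function('R')(t) = Add(t, 4) = Add(4, t))
Add(Function('R')(-118), -24294) = Add(Add(4, -118), -24294) = Add(-114, -24294) = -24408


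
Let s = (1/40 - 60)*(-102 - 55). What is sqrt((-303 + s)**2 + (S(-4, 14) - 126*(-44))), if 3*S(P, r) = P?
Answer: sqrt(1195972972161)/120 ≈ 9113.4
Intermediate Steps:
S(P, r) = P/3
s = 376643/40 (s = (1/40 - 60)*(-157) = -2399/40*(-157) = 376643/40 ≈ 9416.1)
sqrt((-303 + s)**2 + (S(-4, 14) - 126*(-44))) = sqrt((-303 + 376643/40)**2 + ((1/3)*(-4) - 126*(-44))) = sqrt((364523/40)**2 + (-4/3 + 5544)) = sqrt(132877017529/1600 + 16628/3) = sqrt(398657657387/4800) = sqrt(1195972972161)/120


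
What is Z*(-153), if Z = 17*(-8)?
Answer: 20808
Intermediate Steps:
Z = -136
Z*(-153) = -136*(-153) = 20808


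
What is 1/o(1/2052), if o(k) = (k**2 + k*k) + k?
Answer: 2105352/1027 ≈ 2050.0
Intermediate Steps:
o(k) = k + 2*k**2 (o(k) = (k**2 + k**2) + k = 2*k**2 + k = k + 2*k**2)
1/o(1/2052) = 1/((1 + 2/2052)/2052) = 1/((1 + 2*(1/2052))/2052) = 1/((1 + 1/1026)/2052) = 1/((1/2052)*(1027/1026)) = 1/(1027/2105352) = 2105352/1027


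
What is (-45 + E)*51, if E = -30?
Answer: -3825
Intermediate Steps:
(-45 + E)*51 = (-45 - 30)*51 = -75*51 = -3825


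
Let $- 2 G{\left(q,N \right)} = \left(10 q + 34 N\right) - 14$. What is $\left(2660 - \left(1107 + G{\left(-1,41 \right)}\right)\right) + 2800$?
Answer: $5038$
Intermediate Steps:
$G{\left(q,N \right)} = 7 - 17 N - 5 q$ ($G{\left(q,N \right)} = - \frac{\left(10 q + 34 N\right) - 14}{2} = - \frac{-14 + 10 q + 34 N}{2} = 7 - 17 N - 5 q$)
$\left(2660 - \left(1107 + G{\left(-1,41 \right)}\right)\right) + 2800 = \left(2660 - \left(1114 - 697 + 5\right)\right) + 2800 = \left(2660 - 422\right) + 2800 = 2238 + 2800 = 5038$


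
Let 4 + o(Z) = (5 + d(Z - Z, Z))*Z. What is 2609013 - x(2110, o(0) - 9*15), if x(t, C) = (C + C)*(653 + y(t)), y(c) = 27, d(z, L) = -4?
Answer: 2798053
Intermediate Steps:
o(Z) = -4 + Z (o(Z) = -4 + (5 - 4)*Z = -4 + 1*Z = -4 + Z)
x(t, C) = 1360*C (x(t, C) = (C + C)*(653 + 27) = (2*C)*680 = 1360*C)
2609013 - x(2110, o(0) - 9*15) = 2609013 - 1360*((-4 + 0) - 9*15) = 2609013 - 1360*(-4 - 135) = 2609013 - 1360*(-139) = 2609013 - 1*(-189040) = 2609013 + 189040 = 2798053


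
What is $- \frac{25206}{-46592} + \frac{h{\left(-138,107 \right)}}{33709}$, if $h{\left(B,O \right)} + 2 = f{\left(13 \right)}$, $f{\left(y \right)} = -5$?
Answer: $\frac{32667035}{60406528} \approx 0.54079$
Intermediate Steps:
$h{\left(B,O \right)} = -7$ ($h{\left(B,O \right)} = -2 - 5 = -7$)
$- \frac{25206}{-46592} + \frac{h{\left(-138,107 \right)}}{33709} = - \frac{25206}{-46592} - \frac{7}{33709} = \left(-25206\right) \left(- \frac{1}{46592}\right) - \frac{7}{33709} = \frac{12603}{23296} - \frac{7}{33709} = \frac{32667035}{60406528}$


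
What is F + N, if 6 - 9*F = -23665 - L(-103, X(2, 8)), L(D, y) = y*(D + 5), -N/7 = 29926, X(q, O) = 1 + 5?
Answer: -1862255/9 ≈ -2.0692e+5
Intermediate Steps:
X(q, O) = 6
N = -209482 (N = -7*29926 = -209482)
L(D, y) = y*(5 + D)
F = 23083/9 (F = 2/3 - (-23665 - 6*(5 - 103))/9 = 2/3 - (-23665 - 6*(-98))/9 = 2/3 - (-23665 - 1*(-588))/9 = 2/3 - (-23665 + 588)/9 = 2/3 - 1/9*(-23077) = 2/3 + 23077/9 = 23083/9 ≈ 2564.8)
F + N = 23083/9 - 209482 = -1862255/9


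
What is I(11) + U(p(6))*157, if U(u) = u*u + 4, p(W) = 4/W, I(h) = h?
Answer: 6379/9 ≈ 708.78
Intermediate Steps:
U(u) = 4 + u**2 (U(u) = u**2 + 4 = 4 + u**2)
I(11) + U(p(6))*157 = 11 + (4 + (4/6)**2)*157 = 11 + (4 + (4*(1/6))**2)*157 = 11 + (4 + (2/3)**2)*157 = 11 + (4 + 4/9)*157 = 11 + (40/9)*157 = 11 + 6280/9 = 6379/9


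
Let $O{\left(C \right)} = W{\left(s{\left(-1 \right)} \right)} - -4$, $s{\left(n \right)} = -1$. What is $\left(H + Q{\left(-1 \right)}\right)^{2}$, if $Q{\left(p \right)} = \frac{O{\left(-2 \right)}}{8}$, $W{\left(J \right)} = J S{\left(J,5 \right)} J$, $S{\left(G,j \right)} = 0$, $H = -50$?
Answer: $\frac{9801}{4} \approx 2450.3$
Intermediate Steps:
$W{\left(J \right)} = 0$ ($W{\left(J \right)} = J 0 J = 0 J = 0$)
$O{\left(C \right)} = 4$ ($O{\left(C \right)} = 0 - -4 = 0 + 4 = 4$)
$Q{\left(p \right)} = \frac{1}{2}$ ($Q{\left(p \right)} = \frac{4}{8} = 4 \cdot \frac{1}{8} = \frac{1}{2}$)
$\left(H + Q{\left(-1 \right)}\right)^{2} = \left(-50 + \frac{1}{2}\right)^{2} = \left(- \frac{99}{2}\right)^{2} = \frac{9801}{4}$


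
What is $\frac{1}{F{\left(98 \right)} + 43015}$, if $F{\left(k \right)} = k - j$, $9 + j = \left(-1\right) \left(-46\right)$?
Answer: $\frac{1}{43076} \approx 2.3215 \cdot 10^{-5}$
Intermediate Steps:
$j = 37$ ($j = -9 - -46 = -9 + 46 = 37$)
$F{\left(k \right)} = -37 + k$ ($F{\left(k \right)} = k - 37 = -37 + k$)
$\frac{1}{F{\left(98 \right)} + 43015} = \frac{1}{\left(-37 + 98\right) + 43015} = \frac{1}{61 + 43015} = \frac{1}{43076}$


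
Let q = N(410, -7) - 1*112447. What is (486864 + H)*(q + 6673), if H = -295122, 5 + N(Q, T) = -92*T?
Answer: -20158795170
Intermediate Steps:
N(Q, T) = -5 - 92*T
q = -111808 (q = (-5 - 92*(-7)) - 1*112447 = (-5 + 644) - 112447 = 639 - 112447 = -111808)
(486864 + H)*(q + 6673) = (486864 - 295122)*(-111808 + 6673) = 191742*(-105135) = -20158795170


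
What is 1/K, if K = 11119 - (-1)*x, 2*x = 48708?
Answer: 1/35473 ≈ 2.8190e-5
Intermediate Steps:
x = 24354 (x = (½)*48708 = 24354)
K = 35473 (K = 11119 - (-1)*24354 = 11119 - 1*(-24354) = 11119 + 24354 = 35473)
1/K = 1/35473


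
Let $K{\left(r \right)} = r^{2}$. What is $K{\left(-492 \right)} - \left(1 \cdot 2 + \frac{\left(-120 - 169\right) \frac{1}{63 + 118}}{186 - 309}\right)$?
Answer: $\frac{5389026017}{22263} \approx 2.4206 \cdot 10^{5}$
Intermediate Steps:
$K{\left(-492 \right)} - \left(1 \cdot 2 + \frac{\left(-120 - 169\right) \frac{1}{63 + 118}}{186 - 309}\right) = \left(-492\right)^{2} - \left(1 \cdot 2 + \frac{\left(-120 - 169\right) \frac{1}{63 + 118}}{186 - 309}\right) = 242064 - \left(2 + \frac{\left(-289\right) \frac{1}{181}}{-123}\right) = 242064 - \left(2 - \frac{\left(-289\right) \frac{1}{181}}{123}\right) = 242064 - \left(2 - - \frac{289}{22263}\right) = 242064 - \left(2 + \frac{289}{22263}\right) = 242064 - \frac{44815}{22263} = \frac{5389026017}{22263}$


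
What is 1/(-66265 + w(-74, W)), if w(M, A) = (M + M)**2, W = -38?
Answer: -1/44361 ≈ -2.2542e-5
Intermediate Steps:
w(M, A) = 4*M**2 (w(M, A) = (2*M)**2 = 4*M**2)
1/(-66265 + w(-74, W)) = 1/(-66265 + 4*(-74)**2) = 1/(-66265 + 4*5476) = 1/(-66265 + 21904) = 1/(-44361) = -1/44361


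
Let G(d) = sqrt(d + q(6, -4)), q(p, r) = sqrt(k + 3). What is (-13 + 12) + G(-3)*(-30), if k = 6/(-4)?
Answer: -1 - 15*I*sqrt(12 - 2*sqrt(6)) ≈ -1.0 - 39.972*I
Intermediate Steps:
k = -3/2 (k = 6*(-1/4) = -3/2 ≈ -1.5000)
q(p, r) = sqrt(6)/2 (q(p, r) = sqrt(-3/2 + 3) = sqrt(3/2) = sqrt(6)/2)
G(d) = sqrt(d + sqrt(6)/2)
(-13 + 12) + G(-3)*(-30) = (-13 + 12) + (sqrt(2*sqrt(6) + 4*(-3))/2)*(-30) = -1 + (sqrt(2*sqrt(6) - 12)/2)*(-30) = -1 + (sqrt(-12 + 2*sqrt(6))/2)*(-30) = -1 - 15*sqrt(-12 + 2*sqrt(6))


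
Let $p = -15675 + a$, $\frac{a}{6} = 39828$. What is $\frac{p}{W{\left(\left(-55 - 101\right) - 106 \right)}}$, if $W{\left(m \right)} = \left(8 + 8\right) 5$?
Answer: $\frac{223293}{80} \approx 2791.2$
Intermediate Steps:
$a = 238968$ ($a = 6 \cdot 39828 = 238968$)
$p = 223293$ ($p = -15675 + 238968 = 223293$)
$W{\left(m \right)} = 80$ ($W{\left(m \right)} = 16 \cdot 5 = 80$)
$\frac{p}{W{\left(\left(-55 - 101\right) - 106 \right)}} = \frac{223293}{80}$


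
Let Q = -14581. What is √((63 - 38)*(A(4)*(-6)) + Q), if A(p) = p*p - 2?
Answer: I*√16681 ≈ 129.16*I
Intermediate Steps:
A(p) = -2 + p² (A(p) = p² - 2 = -2 + p²)
√((63 - 38)*(A(4)*(-6)) + Q) = √((63 - 38)*((-2 + 4²)*(-6)) - 14581) = √(25*((-2 + 16)*(-6)) - 14581) = √(25*(14*(-6)) - 14581) = √(25*(-84) - 14581) = √(-2100 - 14581) = √(-16681) = I*√16681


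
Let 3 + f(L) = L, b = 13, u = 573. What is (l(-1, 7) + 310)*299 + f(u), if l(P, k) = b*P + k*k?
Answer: 104024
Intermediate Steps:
f(L) = -3 + L
l(P, k) = k² + 13*P (l(P, k) = 13*P + k*k = 13*P + k² = k² + 13*P)
(l(-1, 7) + 310)*299 + f(u) = ((7² + 13*(-1)) + 310)*299 + (-3 + 573) = ((49 - 13) + 310)*299 + 570 = (36 + 310)*299 + 570 = 346*299 + 570 = 103454 + 570 = 104024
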